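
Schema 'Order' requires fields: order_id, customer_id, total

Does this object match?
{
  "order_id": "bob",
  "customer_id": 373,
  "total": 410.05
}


Checking required fields... All present.
Valid - all required fields present


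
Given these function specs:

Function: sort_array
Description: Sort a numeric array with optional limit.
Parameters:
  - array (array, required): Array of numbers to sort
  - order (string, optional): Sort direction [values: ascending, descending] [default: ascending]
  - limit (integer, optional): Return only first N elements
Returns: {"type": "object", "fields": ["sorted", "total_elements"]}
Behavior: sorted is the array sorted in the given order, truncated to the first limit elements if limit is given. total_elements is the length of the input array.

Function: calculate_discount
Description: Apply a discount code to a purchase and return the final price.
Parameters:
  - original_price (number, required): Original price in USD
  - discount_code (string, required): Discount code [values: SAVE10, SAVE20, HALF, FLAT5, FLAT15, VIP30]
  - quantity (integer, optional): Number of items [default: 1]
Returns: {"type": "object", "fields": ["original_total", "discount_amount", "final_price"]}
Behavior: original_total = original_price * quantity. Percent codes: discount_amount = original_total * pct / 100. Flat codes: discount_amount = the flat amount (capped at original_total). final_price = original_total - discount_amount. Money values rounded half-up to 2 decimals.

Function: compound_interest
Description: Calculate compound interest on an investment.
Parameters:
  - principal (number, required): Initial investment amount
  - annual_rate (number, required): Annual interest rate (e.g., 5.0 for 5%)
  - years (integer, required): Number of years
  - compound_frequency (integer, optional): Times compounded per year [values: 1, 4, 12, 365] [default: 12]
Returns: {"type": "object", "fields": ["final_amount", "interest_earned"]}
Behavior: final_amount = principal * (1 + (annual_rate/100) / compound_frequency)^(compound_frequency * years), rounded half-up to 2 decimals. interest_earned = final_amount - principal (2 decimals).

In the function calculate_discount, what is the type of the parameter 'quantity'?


The calculate_discount spec declares:
  - quantity (integer, optional): Number of items [default: 1]
Type:
integer


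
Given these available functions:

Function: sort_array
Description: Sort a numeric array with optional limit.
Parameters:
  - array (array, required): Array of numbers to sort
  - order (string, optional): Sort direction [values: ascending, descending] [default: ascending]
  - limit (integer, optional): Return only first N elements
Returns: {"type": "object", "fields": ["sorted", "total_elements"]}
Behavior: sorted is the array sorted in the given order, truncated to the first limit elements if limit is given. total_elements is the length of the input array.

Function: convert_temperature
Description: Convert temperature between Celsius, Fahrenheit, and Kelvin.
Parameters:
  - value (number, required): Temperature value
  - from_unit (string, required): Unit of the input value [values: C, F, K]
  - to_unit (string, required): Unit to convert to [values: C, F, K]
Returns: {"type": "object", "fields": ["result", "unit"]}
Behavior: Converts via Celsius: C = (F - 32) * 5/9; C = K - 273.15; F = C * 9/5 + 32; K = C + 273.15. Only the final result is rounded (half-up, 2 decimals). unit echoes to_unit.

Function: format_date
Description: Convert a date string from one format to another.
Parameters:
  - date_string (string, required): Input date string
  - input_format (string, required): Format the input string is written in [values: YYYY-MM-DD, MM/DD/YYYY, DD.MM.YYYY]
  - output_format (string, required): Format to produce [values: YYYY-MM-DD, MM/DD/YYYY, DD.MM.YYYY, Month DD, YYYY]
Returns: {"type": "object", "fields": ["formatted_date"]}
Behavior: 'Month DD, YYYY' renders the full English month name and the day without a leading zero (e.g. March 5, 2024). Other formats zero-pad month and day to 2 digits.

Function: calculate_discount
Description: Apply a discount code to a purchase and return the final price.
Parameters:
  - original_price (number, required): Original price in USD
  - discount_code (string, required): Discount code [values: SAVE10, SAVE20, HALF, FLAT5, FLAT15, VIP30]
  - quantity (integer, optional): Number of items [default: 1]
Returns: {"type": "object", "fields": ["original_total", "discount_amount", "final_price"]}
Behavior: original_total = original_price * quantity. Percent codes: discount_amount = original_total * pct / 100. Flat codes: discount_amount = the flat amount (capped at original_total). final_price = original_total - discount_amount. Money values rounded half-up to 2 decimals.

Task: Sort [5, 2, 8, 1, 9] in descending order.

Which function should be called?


The task needs a function whose description is: Sort a numeric array with optional limit.
sort_array


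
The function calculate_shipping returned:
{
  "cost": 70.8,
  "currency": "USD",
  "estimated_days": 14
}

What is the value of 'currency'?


USD


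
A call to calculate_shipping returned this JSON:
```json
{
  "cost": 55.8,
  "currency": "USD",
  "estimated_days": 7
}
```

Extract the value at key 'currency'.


USD


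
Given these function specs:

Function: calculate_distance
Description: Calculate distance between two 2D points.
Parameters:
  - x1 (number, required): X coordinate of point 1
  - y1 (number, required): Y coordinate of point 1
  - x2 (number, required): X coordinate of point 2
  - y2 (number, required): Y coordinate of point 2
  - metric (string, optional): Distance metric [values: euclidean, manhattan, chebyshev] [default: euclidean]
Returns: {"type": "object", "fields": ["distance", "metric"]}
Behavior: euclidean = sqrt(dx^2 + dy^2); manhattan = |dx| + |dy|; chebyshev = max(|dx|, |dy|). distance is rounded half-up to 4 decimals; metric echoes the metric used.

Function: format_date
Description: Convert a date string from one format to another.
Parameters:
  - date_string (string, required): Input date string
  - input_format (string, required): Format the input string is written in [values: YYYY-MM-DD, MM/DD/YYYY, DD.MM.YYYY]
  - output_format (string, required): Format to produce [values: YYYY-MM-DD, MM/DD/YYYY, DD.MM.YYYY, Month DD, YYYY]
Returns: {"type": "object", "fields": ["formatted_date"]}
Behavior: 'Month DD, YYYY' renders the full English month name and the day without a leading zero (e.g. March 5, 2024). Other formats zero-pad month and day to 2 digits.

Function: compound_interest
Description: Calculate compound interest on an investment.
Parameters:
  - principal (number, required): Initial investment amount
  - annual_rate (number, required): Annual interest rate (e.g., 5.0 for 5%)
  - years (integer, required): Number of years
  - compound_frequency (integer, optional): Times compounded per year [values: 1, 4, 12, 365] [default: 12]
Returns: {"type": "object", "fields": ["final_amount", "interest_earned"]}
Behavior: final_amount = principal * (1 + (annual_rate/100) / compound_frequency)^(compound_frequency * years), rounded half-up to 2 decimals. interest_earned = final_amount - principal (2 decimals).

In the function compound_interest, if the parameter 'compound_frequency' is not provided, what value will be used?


The compound_interest spec declares:
  - compound_frequency (integer, optional): Times compounded per year [values: 1, 4, 12, 365] [default: 12]
Default:
12


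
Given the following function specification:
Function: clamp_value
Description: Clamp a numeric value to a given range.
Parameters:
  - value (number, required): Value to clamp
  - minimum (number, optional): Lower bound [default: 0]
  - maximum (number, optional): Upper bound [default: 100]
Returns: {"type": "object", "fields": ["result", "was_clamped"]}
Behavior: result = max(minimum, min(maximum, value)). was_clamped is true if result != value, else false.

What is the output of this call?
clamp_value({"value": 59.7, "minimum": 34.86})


Defaults applied: maximum=100
result = max(34.86, min(100, 59.7)) = max(34.86, 59.7) = 59.7
was_clamped = (59.7 != 59.7) = false
Output:
{"result": 59.7, "was_clamped": false}


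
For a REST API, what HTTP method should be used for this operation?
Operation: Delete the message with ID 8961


GET = read, POST = create, PUT = update/replace, DELETE = remove
This operation is a removal.
DELETE


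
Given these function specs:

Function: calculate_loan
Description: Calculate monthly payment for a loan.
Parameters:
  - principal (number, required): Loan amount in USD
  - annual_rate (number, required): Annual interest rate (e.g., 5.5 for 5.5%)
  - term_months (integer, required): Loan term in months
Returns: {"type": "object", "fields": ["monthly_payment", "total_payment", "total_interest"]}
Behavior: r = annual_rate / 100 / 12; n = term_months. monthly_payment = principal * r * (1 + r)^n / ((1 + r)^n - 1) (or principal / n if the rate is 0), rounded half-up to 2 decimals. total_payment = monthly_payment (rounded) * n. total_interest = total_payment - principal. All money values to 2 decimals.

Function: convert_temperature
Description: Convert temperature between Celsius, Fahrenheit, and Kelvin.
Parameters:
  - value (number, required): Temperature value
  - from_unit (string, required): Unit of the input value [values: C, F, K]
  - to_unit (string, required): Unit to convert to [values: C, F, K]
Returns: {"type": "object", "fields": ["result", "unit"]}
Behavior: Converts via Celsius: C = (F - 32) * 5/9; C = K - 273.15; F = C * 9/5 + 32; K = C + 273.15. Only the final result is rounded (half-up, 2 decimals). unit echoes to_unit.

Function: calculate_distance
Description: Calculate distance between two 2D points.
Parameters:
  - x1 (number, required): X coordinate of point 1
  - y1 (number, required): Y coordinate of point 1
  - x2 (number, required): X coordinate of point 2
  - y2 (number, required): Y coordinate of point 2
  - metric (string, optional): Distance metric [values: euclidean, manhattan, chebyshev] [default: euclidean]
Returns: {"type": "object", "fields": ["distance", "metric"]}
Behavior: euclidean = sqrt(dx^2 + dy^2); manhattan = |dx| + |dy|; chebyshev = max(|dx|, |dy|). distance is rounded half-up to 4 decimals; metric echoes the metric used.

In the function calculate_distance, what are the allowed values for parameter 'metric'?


The calculate_distance spec declares:
  - metric (string, optional): Distance metric [values: euclidean, manhattan, chebyshev] [default: euclidean]
Allowed values:
euclidean, manhattan, chebyshev


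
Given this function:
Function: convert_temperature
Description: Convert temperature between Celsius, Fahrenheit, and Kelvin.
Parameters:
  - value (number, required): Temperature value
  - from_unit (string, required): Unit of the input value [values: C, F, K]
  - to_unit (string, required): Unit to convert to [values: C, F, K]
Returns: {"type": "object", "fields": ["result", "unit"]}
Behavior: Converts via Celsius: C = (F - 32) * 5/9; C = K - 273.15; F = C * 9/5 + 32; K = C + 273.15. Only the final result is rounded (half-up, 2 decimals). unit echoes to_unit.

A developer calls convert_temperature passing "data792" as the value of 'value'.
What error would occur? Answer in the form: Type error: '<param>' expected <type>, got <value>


Spec: 'value' is declared as number; "data792" is a string.
Type error: 'value' expected number, got "data792"


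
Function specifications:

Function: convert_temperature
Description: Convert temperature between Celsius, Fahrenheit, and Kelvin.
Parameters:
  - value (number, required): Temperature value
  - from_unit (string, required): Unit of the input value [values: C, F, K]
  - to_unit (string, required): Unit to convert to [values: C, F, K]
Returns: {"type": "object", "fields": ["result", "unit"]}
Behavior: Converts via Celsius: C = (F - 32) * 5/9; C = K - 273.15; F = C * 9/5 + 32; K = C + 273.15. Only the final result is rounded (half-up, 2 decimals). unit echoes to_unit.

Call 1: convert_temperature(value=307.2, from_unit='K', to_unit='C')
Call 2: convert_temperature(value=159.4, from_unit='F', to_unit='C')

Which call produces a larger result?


Call 1:
  To C: 307.2 - 273.15 = 34.05
  Target is C: 34.05
  Round to 2 decimals: 34.05
  -> 34.05 C
Call 2:
  To C: (159.4 - 32) * 5/9 = 70.777778
  Target is C: 70.777778
  Round to 2 decimals: 70.78
  -> 70.78 C
Call 2 (70.78 C)


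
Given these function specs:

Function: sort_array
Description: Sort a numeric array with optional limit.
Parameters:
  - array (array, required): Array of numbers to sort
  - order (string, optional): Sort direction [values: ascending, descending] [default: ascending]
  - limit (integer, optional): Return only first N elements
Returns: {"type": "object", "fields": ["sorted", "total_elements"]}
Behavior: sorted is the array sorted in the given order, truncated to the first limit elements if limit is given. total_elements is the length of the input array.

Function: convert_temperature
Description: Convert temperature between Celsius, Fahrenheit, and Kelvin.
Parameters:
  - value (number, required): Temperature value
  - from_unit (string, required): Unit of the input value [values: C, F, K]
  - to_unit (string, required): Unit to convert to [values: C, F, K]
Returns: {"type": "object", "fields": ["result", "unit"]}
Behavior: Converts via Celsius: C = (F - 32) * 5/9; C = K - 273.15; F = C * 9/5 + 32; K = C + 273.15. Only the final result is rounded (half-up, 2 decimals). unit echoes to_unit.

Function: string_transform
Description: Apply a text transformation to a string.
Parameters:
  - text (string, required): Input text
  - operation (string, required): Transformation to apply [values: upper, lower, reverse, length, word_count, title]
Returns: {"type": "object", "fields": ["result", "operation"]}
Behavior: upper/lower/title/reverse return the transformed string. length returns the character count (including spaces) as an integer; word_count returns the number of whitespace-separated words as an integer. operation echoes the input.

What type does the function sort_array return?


The sort_array spec declares Returns: {"type": "object", "fields": ["sorted", "total_elements"]}
Type:
object


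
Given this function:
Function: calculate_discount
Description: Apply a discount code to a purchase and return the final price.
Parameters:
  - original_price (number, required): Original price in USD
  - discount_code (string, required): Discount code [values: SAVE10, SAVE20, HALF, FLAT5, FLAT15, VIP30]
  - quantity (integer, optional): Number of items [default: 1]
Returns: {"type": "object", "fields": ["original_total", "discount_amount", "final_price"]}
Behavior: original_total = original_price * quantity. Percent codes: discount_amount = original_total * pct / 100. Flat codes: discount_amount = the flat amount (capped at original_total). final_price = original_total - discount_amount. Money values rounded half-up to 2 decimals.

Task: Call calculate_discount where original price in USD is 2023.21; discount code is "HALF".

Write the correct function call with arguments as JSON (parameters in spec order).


Mapping each described value to its parameter name:
  'Original price in USD' -> original_price = 2023.21
  'Discount code' -> discount_code = "HALF"
calculate_discount({"original_price": 2023.21, "discount_code": "HALF"})


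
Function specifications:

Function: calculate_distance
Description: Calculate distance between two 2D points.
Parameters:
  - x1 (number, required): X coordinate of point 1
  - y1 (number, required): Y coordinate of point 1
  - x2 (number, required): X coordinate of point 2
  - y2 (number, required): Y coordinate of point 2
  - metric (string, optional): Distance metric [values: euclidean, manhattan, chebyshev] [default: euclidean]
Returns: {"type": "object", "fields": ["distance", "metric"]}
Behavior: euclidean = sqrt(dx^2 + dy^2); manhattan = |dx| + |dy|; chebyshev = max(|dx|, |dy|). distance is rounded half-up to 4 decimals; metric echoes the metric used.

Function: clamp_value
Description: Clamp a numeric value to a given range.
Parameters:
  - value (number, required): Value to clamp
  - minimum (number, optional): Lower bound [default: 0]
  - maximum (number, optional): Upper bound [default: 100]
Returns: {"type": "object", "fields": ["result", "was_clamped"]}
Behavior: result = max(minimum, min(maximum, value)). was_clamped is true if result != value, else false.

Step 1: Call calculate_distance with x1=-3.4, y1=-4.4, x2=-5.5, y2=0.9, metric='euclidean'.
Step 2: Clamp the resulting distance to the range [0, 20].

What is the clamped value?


Step 1: calculate_distance (euclidean)
  |dx| = |-5.5 - -3.4| = 2.1; |dy| = |0.9 - -4.4| = 5.3
  euclidean: sqrt(2.1^2 + 5.3^2) = sqrt(32.5) = 5.700877
  Round to 4 decimals: 5.7009
  -> distance = 5.7009
Step 2: clamp_value(value=5.7009, minimum=0, maximum=20)
  result = max(0, min(20, 5.7009)) = max(0, 5.7009) = 5.7009
  was_clamped = (5.7009 != 5.7009) = false
  -> result = 5.7009
5.7009


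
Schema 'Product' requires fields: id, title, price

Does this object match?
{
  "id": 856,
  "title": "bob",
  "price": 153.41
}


Checking required fields... All present.
Valid - all required fields present


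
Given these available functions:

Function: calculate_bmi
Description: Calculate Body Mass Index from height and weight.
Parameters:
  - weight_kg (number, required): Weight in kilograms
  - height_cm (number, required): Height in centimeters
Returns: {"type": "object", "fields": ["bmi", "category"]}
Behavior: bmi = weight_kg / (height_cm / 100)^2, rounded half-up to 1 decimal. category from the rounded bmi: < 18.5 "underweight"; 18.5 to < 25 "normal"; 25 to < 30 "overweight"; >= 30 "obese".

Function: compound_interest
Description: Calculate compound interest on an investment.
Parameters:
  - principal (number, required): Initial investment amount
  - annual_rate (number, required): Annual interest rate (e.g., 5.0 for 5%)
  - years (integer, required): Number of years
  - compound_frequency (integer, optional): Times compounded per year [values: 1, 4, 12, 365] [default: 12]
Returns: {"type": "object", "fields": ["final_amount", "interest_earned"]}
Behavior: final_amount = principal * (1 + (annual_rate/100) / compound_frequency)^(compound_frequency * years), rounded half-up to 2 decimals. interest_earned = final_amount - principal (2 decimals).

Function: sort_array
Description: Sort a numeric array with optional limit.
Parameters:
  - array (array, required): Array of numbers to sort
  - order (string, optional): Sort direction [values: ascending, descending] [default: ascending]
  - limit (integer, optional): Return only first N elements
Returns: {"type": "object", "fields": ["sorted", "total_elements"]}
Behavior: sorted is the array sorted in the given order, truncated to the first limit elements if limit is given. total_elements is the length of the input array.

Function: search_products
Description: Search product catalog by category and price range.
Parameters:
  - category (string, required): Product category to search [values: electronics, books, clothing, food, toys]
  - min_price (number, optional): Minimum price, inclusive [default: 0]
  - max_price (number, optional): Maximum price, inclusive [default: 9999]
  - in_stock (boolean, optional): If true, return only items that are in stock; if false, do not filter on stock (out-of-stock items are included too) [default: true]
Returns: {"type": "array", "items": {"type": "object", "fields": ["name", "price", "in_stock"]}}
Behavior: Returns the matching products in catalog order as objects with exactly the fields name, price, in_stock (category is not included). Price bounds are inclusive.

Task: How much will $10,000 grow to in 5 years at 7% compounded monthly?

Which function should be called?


The task needs a function whose description is: Calculate compound interest on an investment.
compound_interest


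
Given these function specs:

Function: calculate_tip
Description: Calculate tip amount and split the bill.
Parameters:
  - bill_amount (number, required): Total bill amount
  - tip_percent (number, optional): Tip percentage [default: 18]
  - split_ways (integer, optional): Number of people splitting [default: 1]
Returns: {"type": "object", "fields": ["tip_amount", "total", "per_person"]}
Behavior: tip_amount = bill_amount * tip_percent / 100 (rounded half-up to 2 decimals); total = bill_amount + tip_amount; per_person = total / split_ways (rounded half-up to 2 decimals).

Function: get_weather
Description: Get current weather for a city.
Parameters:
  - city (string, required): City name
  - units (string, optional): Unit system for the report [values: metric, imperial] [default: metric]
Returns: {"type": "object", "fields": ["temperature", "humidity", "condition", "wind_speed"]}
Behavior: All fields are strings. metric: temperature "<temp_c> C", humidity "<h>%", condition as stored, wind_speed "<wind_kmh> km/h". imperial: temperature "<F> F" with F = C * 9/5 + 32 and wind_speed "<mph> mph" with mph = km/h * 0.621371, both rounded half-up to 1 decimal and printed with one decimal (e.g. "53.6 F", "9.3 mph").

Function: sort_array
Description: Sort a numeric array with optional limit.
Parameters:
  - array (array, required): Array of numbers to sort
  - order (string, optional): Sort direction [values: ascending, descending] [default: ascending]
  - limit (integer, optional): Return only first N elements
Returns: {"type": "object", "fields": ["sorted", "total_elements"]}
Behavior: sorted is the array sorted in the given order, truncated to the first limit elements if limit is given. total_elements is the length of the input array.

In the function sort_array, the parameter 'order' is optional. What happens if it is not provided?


The sort_array spec declares:
  - order (string, optional): Sort direction [values: ascending, descending] [default: ascending]
It defaults to ascending


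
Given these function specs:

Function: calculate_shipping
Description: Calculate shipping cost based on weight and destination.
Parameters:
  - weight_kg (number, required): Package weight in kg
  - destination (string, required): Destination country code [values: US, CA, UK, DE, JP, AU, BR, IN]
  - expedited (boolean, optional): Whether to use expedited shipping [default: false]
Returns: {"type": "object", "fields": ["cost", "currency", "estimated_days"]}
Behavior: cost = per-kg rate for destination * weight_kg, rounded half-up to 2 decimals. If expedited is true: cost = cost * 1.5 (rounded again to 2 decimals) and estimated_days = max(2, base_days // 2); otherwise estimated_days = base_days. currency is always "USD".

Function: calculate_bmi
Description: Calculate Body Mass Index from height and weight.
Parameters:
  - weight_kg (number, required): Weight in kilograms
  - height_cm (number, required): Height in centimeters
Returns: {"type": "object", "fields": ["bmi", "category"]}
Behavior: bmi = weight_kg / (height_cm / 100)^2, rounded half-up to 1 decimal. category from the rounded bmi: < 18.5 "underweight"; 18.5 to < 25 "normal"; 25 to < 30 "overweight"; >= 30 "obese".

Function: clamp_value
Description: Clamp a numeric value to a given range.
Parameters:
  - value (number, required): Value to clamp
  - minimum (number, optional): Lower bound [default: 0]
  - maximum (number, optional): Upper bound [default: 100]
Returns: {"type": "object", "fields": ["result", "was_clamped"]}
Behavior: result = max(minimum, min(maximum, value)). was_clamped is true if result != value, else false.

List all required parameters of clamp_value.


Parameters of clamp_value and their required/optional flag:
  value: required
  minimum: optional
  maximum: optional
value


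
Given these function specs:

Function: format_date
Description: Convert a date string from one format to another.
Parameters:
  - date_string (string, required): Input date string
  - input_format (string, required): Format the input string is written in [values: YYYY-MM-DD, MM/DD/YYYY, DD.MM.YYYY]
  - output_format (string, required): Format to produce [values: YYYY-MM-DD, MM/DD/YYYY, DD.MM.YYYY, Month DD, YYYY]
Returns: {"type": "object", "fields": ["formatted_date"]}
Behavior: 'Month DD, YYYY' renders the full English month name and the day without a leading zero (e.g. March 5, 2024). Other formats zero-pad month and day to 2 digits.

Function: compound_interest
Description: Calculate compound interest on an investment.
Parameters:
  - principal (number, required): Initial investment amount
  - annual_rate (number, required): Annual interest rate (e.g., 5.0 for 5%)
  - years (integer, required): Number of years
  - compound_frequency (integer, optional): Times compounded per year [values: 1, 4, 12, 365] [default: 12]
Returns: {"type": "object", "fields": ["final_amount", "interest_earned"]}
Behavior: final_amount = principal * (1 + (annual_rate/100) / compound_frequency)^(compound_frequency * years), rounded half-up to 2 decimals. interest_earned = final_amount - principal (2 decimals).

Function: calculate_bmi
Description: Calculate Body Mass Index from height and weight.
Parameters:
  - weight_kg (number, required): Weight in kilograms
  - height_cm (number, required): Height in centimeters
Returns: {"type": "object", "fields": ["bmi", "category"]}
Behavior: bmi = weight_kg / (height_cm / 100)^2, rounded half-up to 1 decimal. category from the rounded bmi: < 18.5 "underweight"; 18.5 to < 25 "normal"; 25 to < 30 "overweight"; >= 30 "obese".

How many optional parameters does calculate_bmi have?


Parameters of calculate_bmi: weight_kg (required), height_cm (required)
Optional count:
0


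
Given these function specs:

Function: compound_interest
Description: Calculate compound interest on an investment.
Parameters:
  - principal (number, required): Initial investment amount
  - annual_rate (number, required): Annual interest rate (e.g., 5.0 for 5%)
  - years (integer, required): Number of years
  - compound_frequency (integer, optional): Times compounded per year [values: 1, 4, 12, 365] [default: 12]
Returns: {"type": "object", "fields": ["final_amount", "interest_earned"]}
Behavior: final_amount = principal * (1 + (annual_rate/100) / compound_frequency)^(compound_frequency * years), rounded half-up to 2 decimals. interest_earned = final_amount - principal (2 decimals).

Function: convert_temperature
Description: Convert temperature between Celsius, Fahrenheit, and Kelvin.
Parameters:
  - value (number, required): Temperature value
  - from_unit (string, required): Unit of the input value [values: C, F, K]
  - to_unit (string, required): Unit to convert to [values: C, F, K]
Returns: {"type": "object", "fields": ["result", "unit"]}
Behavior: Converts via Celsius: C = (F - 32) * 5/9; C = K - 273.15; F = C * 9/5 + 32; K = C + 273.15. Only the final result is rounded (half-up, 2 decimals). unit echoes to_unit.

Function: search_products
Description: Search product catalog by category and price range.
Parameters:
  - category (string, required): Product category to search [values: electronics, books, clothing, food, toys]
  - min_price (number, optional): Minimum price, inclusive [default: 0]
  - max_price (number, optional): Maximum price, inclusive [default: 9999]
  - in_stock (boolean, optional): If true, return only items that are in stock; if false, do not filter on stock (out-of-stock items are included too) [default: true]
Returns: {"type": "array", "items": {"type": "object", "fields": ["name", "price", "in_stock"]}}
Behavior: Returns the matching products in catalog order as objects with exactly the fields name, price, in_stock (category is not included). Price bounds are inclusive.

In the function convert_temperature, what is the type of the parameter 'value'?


The convert_temperature spec declares:
  - value (number, required): Temperature value
Type:
number


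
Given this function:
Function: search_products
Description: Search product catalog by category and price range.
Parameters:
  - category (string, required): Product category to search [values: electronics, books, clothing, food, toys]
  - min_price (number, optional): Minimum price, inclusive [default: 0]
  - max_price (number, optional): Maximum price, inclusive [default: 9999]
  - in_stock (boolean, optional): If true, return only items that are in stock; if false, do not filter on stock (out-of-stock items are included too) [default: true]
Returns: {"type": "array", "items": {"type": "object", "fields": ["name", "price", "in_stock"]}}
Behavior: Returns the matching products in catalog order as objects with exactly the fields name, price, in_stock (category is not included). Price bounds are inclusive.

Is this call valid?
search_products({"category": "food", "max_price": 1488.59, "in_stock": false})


Checking all required parameters present and types match... All valid.
Valid


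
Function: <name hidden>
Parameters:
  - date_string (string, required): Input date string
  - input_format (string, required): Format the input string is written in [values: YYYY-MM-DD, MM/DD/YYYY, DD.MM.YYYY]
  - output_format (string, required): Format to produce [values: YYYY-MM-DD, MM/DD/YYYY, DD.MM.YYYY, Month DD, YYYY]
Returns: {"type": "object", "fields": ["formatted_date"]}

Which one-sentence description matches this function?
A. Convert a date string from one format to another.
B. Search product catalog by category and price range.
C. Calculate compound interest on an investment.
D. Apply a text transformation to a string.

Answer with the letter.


Parameters date_string, input_format, output_format and return ["formatted_date"] fit: Convert a date string from one format to another.
A


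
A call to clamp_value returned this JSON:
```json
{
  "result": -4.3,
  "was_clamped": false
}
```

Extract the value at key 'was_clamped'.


false


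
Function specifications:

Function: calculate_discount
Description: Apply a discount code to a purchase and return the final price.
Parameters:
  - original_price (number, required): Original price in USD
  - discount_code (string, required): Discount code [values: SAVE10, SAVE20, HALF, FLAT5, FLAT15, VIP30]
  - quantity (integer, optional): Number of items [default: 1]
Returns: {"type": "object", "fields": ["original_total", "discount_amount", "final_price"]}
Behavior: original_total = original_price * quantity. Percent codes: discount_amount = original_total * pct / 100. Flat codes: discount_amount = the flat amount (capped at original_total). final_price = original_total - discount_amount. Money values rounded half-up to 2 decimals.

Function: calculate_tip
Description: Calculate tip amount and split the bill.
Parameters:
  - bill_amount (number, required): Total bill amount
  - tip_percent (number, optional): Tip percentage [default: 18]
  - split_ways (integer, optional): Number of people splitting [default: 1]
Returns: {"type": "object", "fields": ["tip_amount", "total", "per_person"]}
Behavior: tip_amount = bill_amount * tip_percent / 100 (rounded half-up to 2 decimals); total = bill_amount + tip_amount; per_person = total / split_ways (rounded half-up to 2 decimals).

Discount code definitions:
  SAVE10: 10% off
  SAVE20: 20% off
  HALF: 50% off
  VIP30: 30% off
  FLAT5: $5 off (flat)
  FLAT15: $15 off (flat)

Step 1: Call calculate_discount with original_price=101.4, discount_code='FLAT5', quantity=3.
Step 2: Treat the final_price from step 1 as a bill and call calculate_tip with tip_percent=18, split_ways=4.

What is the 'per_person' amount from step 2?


Step 1: calculate_discount(original_price=101.4, discount_code=FLAT5, quantity=3)
  original_total = 101.4 * 3 = 304.20
  FLAT5 = $5 flat: discount_amount = min(5.00, 304.20) = 5.00
  final_price = 304.20 - 5.00 = 299.20
  -> final_price = 299.20
Step 2: calculate_tip(bill_amount=299.2, tip_percent=18, split_ways=4)
  tip_amount = 299.2 * 18/100 = 53.856 -> 53.86
  total = 299.2 + 53.86 = 353.06
  per_person = 353.06 / 4 = 88.265 -> 88.27
  -> per_person = 88.27
$88.27


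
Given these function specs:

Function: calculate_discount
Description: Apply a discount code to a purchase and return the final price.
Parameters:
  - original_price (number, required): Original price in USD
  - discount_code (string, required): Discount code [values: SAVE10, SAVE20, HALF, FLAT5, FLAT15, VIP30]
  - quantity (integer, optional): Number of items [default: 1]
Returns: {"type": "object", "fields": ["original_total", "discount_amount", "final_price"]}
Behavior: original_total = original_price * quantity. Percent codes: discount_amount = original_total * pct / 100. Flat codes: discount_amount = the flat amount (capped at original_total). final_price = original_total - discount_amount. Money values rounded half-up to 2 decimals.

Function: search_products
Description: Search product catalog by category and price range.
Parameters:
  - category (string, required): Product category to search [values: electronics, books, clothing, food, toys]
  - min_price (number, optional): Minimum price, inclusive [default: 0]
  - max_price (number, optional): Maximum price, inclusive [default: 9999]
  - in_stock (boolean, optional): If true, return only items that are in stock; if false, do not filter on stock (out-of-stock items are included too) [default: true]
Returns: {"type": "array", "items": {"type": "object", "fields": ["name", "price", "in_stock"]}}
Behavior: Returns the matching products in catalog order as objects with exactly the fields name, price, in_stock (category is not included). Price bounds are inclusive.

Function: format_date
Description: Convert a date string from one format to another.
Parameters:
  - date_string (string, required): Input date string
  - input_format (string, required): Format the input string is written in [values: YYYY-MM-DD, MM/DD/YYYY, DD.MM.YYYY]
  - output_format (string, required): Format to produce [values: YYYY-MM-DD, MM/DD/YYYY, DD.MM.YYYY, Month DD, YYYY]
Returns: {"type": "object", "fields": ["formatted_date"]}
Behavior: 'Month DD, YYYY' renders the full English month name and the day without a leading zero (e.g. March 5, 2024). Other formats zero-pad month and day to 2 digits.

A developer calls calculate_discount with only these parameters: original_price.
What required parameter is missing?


Required parameters: original_price, discount_code
Provided: original_price
Missing: discount_code
discount_code


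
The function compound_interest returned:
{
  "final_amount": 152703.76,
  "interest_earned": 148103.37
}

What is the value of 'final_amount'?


152703.76


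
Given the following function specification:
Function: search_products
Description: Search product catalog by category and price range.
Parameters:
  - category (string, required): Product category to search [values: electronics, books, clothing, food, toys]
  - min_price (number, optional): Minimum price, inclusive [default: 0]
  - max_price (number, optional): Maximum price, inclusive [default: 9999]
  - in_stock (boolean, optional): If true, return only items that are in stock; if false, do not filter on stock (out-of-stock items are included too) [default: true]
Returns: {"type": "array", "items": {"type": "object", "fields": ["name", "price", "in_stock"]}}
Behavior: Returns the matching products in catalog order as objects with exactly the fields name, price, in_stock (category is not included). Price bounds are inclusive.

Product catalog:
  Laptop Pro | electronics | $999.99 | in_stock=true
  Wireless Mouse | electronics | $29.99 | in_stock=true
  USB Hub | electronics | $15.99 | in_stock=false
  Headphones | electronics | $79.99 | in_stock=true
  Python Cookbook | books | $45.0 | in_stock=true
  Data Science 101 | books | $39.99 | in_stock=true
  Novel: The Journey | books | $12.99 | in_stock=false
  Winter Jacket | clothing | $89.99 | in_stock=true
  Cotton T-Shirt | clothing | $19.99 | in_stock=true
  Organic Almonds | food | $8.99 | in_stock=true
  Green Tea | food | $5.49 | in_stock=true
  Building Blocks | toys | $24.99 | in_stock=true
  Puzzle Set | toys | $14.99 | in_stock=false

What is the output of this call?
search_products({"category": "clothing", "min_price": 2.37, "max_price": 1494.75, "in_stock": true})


Filter: category=clothing, 2.37 <= price <= 1494.75, in-stock only
  Winter Jacket ($89.99): keep
  Cotton T-Shirt ($19.99): keep
Output:
[{"name": "Winter Jacket", "price": 89.99, "in_stock": true}, {"name": "Cotton T-Shirt", "price": 19.99, "in_stock": true}]


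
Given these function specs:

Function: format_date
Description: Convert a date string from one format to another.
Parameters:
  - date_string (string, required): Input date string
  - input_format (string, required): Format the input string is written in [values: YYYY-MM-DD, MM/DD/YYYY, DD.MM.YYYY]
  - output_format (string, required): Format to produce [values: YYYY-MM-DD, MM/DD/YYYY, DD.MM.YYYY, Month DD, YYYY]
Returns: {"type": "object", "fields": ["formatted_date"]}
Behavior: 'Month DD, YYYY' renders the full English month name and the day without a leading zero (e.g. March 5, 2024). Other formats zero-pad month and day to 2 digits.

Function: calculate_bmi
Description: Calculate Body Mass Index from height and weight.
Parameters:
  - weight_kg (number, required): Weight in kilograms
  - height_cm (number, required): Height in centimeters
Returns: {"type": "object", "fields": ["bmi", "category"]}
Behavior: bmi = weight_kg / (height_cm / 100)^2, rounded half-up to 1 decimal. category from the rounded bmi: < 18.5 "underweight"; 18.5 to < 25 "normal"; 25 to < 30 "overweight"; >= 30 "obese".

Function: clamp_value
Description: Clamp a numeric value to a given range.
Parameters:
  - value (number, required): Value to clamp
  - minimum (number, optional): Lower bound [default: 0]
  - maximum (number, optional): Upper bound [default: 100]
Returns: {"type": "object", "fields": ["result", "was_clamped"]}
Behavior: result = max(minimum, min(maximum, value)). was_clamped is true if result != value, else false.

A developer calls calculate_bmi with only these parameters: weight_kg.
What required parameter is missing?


Required parameters: weight_kg, height_cm
Provided: weight_kg
Missing: height_cm
height_cm


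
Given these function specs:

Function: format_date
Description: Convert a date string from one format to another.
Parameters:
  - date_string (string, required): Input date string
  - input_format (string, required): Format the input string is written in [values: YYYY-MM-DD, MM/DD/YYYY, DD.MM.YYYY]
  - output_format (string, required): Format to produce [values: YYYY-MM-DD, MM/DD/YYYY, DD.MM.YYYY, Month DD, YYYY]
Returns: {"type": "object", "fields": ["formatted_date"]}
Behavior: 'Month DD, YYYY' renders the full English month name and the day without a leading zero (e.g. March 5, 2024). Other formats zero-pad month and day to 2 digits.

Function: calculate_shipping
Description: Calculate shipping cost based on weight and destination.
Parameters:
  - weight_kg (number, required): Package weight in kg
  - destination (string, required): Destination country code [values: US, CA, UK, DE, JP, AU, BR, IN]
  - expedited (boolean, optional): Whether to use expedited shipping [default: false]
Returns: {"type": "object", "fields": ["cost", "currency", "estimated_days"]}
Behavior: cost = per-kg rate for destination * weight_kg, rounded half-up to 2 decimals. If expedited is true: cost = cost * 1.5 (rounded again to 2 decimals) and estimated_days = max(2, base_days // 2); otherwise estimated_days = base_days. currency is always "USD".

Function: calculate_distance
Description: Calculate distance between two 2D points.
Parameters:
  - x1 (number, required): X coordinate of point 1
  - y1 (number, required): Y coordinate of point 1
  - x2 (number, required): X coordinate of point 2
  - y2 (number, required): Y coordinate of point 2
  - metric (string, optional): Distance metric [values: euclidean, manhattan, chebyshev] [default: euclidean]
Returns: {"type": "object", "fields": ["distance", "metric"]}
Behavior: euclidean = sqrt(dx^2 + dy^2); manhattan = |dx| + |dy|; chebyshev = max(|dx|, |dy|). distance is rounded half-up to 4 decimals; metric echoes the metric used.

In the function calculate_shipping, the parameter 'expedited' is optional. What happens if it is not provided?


The calculate_shipping spec declares:
  - expedited (boolean, optional): Whether to use expedited shipping [default: false]
It defaults to false
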